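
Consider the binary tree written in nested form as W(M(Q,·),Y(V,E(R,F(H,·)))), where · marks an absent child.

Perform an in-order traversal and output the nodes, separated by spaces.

In-order visits the left subtree, then the node, then the right subtree.
At W: go left to M.
  At M: go left to Q.
    Q is a leaf — visit Q.
  Visit M.
  At M: no right child.
Visit W.
At W: go right to Y.
  At Y: go left to V.
    V is a leaf — visit V.
  Visit Y.
  At Y: go right to E.
    At E: go left to R.
      R is a leaf — visit R.
    Visit E.
    At E: go right to F.
      At F: go left to H.
        H is a leaf — visit H.
      Visit F.
      At F: no right child.

Q M W V Y R E H F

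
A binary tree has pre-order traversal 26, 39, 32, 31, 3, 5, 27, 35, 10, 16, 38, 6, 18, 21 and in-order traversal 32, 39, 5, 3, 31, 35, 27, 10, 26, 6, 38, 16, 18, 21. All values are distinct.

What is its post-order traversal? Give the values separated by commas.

32, 5, 3, 35, 10, 27, 31, 39, 6, 38, 21, 18, 16, 26

The first element of pre-order is the root; it splits in-order into left and right subtrees.
Root 26: left subtree has 8 nodes {32, 39, 5, 3, 31, 35, 27, 10}, right has 5 {6, 38, 16, 18, 21}.
  Root 39: left subtree has 1 node {32}, right has 6 {5, 3, 31, 35, 27, 10}.
    Root 31: left subtree has 2 nodes {5, 3}, right has 3 {35, 27, 10}.
      Root 3: left subtree has 1 node {5}, right has 0 { }.
      Root 27: left subtree has 1 node {35}, right has 1 {10}.
  Root 16: left subtree has 2 nodes {6, 38}, right has 2 {18, 21}.
    Root 38: left subtree has 1 node {6}, right has 0 { }.
    Root 18: left subtree has 0 nodes { }, right has 1 {21}.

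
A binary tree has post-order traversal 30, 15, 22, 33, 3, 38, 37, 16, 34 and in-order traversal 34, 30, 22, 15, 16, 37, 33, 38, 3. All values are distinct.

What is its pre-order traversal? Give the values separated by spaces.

34 16 22 30 15 37 38 33 3

The last element of post-order is the root; it splits in-order into left and right subtrees.
Root 34: left subtree has 0 nodes { }, right has 8 {30, 22, 15, 16, 37, 33, 38, 3}.
  Root 16: left subtree has 3 nodes {30, 22, 15}, right has 4 {37, 33, 38, 3}.
    Root 22: left subtree has 1 node {30}, right has 1 {15}.
    Root 37: left subtree has 0 nodes { }, right has 3 {33, 38, 3}.
      Root 38: left subtree has 1 node {33}, right has 1 {3}.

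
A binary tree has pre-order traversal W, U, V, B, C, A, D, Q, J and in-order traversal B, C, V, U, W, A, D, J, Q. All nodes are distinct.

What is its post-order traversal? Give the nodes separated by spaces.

C B V U J Q D A W

The first element of pre-order is the root; it splits in-order into left and right subtrees.
Root W: left subtree has 4 nodes {B, C, V, U}, right has 4 {A, D, J, Q}.
  Root U: left subtree has 3 nodes {B, C, V}, right has 0 { }.
    Root V: left subtree has 2 nodes {B, C}, right has 0 { }.
      Root B: left subtree has 0 nodes { }, right has 1 {C}.
  Root A: left subtree has 0 nodes { }, right has 3 {D, J, Q}.
    Root D: left subtree has 0 nodes { }, right has 2 {J, Q}.
      Root Q: left subtree has 1 node {J}, right has 0 { }.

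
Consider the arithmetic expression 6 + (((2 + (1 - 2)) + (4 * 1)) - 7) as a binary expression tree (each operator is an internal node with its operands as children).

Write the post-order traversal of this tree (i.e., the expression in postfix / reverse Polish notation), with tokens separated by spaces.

6 2 1 2 - + 4 1 * + 7 - +

Post-order on an expression tree gives postfix notation: for each operator, emit left operand, right operand, then the operator.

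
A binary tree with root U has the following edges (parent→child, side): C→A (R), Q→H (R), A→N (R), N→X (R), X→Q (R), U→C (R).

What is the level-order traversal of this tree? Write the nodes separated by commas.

U, C, A, N, X, Q, H

Level-order visits nodes level by level from the root, left to right within each level.
Level 0: U
Level 1: C
Level 2: A
Level 3: N
Level 4: X
Level 5: Q
Level 6: H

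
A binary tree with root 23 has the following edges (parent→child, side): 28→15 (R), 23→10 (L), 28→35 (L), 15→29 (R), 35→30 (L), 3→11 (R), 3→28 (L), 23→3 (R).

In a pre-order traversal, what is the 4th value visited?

28

Pre-order visits the node, then its left subtree, then its right subtree.
Visit 23.
At 23: go left to 10.
  10 is a leaf — visit 10.
At 23: go right to 3.
  Visit 3.
  At 3: go left to 28.
    Visit 28.
    At 28: go left to 35.
      Visit 35.
      At 35: go left to 30.
        30 is a leaf — visit 30.
      At 35: no right child.
    At 28: go right to 15.
      Visit 15.
      At 15: no left child.
      At 15: go right to 29.
        29 is a leaf — visit 29.
  At 3: go right to 11.
    11 is a leaf — visit 11.
Full pre-order sequence: 23, 10, 3, 28, 35, 30, 15, 29, 11.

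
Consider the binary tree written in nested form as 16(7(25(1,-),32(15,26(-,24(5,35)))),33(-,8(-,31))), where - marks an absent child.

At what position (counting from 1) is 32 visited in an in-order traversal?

In-order visits the left subtree, then the node, then the right subtree.
At 16: go left to 7.
  At 7: go left to 25.
    At 25: go left to 1.
      1 is a leaf — visit 1.
    Visit 25.
    At 25: no right child.
  Visit 7.
  At 7: go right to 32.
    At 32: go left to 15.
      15 is a leaf — visit 15.
    Visit 32.
    At 32: go right to 26.
      At 26: no left child.
      Visit 26.
      At 26: go right to 24.
        At 24: go left to 5.
          5 is a leaf — visit 5.
        Visit 24.
        At 24: go right to 35.
          35 is a leaf — visit 35.
Visit 16.
At 16: go right to 33.
  At 33: no left child.
  Visit 33.
  At 33: go right to 8.
    At 8: no left child.
    Visit 8.
    At 8: go right to 31.
      31 is a leaf — visit 31.
Full in-order sequence: 1, 25, 7, 15, 32, 26, 5, 24, 35, 16, 33, 8, 31.

5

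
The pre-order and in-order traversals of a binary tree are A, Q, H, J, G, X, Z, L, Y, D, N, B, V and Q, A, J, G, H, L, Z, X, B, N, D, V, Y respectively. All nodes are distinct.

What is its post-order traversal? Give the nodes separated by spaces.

The first element of pre-order is the root; it splits in-order into left and right subtrees.
Root A: left subtree has 1 node {Q}, right has 11 {J, G, H, L, Z, X, B, N, D, V, Y}.
  Root H: left subtree has 2 nodes {J, G}, right has 8 {L, Z, X, B, N, D, V, Y}.
    Root J: left subtree has 0 nodes { }, right has 1 {G}.
    Root X: left subtree has 2 nodes {L, Z}, right has 5 {B, N, D, V, Y}.
      Root Z: left subtree has 1 node {L}, right has 0 { }.
      Root Y: left subtree has 4 nodes {B, N, D, V}, right has 0 { }.
        Root D: left subtree has 2 nodes {B, N}, right has 1 {V}.
          Root N: left subtree has 1 node {B}, right has 0 { }.

Q G J L Z B N V D Y X H A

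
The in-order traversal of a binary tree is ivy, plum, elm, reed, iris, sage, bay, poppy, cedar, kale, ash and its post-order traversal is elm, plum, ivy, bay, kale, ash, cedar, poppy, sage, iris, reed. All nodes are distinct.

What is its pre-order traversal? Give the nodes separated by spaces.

The last element of post-order is the root; it splits in-order into left and right subtrees.
Root reed: left subtree has 3 nodes {ivy, plum, elm}, right has 7 {iris, sage, bay, poppy, cedar, kale, ash}.
  Root ivy: left subtree has 0 nodes { }, right has 2 {plum, elm}.
    Root plum: left subtree has 0 nodes { }, right has 1 {elm}.
  Root iris: left subtree has 0 nodes { }, right has 6 {sage, bay, poppy, cedar, kale, ash}.
    Root sage: left subtree has 0 nodes { }, right has 5 {bay, poppy, cedar, kale, ash}.
      Root poppy: left subtree has 1 node {bay}, right has 3 {cedar, kale, ash}.
        Root cedar: left subtree has 0 nodes { }, right has 2 {kale, ash}.
          Root ash: left subtree has 1 node {kale}, right has 0 { }.

reed ivy plum elm iris sage poppy bay cedar ash kale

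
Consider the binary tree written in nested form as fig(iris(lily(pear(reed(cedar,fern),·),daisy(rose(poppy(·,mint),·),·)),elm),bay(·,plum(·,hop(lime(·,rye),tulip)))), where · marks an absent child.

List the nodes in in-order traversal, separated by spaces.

In-order visits the left subtree, then the node, then the right subtree.
At fig: go left to iris.
  At iris: go left to lily.
    At lily: go left to pear.
      At pear: go left to reed.
        At reed: go left to cedar.
          cedar is a leaf — visit cedar.
        Visit reed.
        At reed: go right to fern.
          fern is a leaf — visit fern.
      Visit pear.
      At pear: no right child.
    Visit lily.
    At lily: go right to daisy.
      At daisy: go left to rose.
        At rose: go left to poppy.
          At poppy: no left child.
          Visit poppy.
          At poppy: go right to mint.
            mint is a leaf — visit mint.
        Visit rose.
        At rose: no right child.
      Visit daisy.
      At daisy: no right child.
  Visit iris.
  At iris: go right to elm.
    elm is a leaf — visit elm.
Visit fig.
At fig: go right to bay.
  At bay: no left child.
  Visit bay.
  At bay: go right to plum.
    At plum: no left child.
    Visit plum.
    At plum: go right to hop.
      At hop: go left to lime.
        At lime: no left child.
        Visit lime.
        At lime: go right to rye.
          rye is a leaf — visit rye.
      Visit hop.
      At hop: go right to tulip.
        tulip is a leaf — visit tulip.

cedar reed fern pear lily poppy mint rose daisy iris elm fig bay plum lime rye hop tulip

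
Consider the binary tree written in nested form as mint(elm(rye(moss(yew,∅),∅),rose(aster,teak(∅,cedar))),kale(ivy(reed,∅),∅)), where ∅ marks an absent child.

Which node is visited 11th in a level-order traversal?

Level-order visits nodes level by level from the root, left to right within each level.
Level 0: mint
Level 1: elm, kale
Level 2: rye, rose, ivy
Level 3: moss, aster, teak, reed
Level 4: yew, cedar
Full level-order sequence: mint, elm, kale, rye, rose, ivy, moss, aster, teak, reed, yew, cedar.

yew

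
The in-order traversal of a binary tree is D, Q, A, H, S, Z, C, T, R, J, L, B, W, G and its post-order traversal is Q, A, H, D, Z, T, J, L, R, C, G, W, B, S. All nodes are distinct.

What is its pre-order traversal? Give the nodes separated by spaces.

S D H A Q B C Z R T L J W G

The last element of post-order is the root; it splits in-order into left and right subtrees.
Root S: left subtree has 4 nodes {D, Q, A, H}, right has 9 {Z, C, T, R, J, L, B, W, G}.
  Root D: left subtree has 0 nodes { }, right has 3 {Q, A, H}.
    Root H: left subtree has 2 nodes {Q, A}, right has 0 { }.
      Root A: left subtree has 1 node {Q}, right has 0 { }.
  Root B: left subtree has 6 nodes {Z, C, T, R, J, L}, right has 2 {W, G}.
    Root C: left subtree has 1 node {Z}, right has 4 {T, R, J, L}.
      Root R: left subtree has 1 node {T}, right has 2 {J, L}.
        Root L: left subtree has 1 node {J}, right has 0 { }.
    Root W: left subtree has 0 nodes { }, right has 1 {G}.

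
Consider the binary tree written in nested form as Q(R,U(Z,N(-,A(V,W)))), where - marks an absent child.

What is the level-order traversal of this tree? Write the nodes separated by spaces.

Level-order visits nodes level by level from the root, left to right within each level.
Level 0: Q
Level 1: R, U
Level 2: Z, N
Level 3: A
Level 4: V, W

Q R U Z N A V W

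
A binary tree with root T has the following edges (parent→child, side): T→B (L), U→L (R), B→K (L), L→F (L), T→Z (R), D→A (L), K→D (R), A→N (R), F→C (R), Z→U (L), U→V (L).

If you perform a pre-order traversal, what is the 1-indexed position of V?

Pre-order visits the node, then its left subtree, then its right subtree.
Visit T.
At T: go left to B.
  Visit B.
  At B: go left to K.
    Visit K.
    At K: no left child.
    At K: go right to D.
      Visit D.
      At D: go left to A.
        Visit A.
        At A: no left child.
        At A: go right to N.
          N is a leaf — visit N.
      At D: no right child.
  At B: no right child.
At T: go right to Z.
  Visit Z.
  At Z: go left to U.
    Visit U.
    At U: go left to V.
      V is a leaf — visit V.
    At U: go right to L.
      Visit L.
      At L: go left to F.
        Visit F.
        At F: no left child.
        At F: go right to C.
          C is a leaf — visit C.
      At L: no right child.
  At Z: no right child.
Full pre-order sequence: T, B, K, D, A, N, Z, U, V, L, F, C.

9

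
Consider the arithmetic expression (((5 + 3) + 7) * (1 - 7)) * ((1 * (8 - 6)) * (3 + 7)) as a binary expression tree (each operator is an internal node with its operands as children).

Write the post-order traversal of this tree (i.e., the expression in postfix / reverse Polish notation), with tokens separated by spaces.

Post-order on an expression tree gives postfix notation: for each operator, emit left operand, right operand, then the operator.

5 3 + 7 + 1 7 - * 1 8 6 - * 3 7 + * *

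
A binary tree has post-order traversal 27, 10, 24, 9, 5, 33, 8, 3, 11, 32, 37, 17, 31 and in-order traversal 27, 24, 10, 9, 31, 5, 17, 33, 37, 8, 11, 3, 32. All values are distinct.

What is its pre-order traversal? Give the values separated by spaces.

The last element of post-order is the root; it splits in-order into left and right subtrees.
Root 31: left subtree has 4 nodes {27, 24, 10, 9}, right has 8 {5, 17, 33, 37, 8, 11, 3, 32}.
  Root 9: left subtree has 3 nodes {27, 24, 10}, right has 0 { }.
    Root 24: left subtree has 1 node {27}, right has 1 {10}.
  Root 17: left subtree has 1 node {5}, right has 6 {33, 37, 8, 11, 3, 32}.
    Root 37: left subtree has 1 node {33}, right has 4 {8, 11, 3, 32}.
      Root 32: left subtree has 3 nodes {8, 11, 3}, right has 0 { }.
        Root 11: left subtree has 1 node {8}, right has 1 {3}.

31 9 24 27 10 17 5 37 33 32 11 8 3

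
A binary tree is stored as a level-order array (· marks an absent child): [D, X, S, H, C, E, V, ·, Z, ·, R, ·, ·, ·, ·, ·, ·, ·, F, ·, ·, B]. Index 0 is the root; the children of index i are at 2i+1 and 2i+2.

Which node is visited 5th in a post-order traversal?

Post-order visits the left subtree, then the right subtree, then the node.
At D: go left to X.
  At X: go left to H.
    At H: no left child.
    At H: go right to Z.
      At Z: no left child.
      At Z: go right to F.
        F is a leaf — visit F.
      Visit Z.
    Visit H.
  At X: go right to C.
    At C: no left child.
    At C: go right to R.
      At R: go left to B.
        B is a leaf — visit B.
      At R: no right child.
      Visit R.
    Visit C.
  Visit X.
At D: go right to S.
  At S: go left to E.
    E is a leaf — visit E.
  At S: go right to V.
    V is a leaf — visit V.
  Visit S.
Visit D.
Full post-order sequence: F, Z, H, B, R, C, X, E, V, S, D.

R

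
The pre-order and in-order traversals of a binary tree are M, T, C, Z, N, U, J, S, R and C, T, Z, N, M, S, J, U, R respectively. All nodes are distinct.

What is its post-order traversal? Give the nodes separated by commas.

The first element of pre-order is the root; it splits in-order into left and right subtrees.
Root M: left subtree has 4 nodes {C, T, Z, N}, right has 4 {S, J, U, R}.
  Root T: left subtree has 1 node {C}, right has 2 {Z, N}.
    Root Z: left subtree has 0 nodes { }, right has 1 {N}.
  Root U: left subtree has 2 nodes {S, J}, right has 1 {R}.
    Root J: left subtree has 1 node {S}, right has 0 { }.

C, N, Z, T, S, J, R, U, M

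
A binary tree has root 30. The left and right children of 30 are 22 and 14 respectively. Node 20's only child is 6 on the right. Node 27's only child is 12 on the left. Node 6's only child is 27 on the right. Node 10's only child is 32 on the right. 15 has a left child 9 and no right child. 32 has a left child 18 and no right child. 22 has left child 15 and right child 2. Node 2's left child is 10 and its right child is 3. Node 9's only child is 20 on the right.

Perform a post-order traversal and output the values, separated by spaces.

Post-order visits the left subtree, then the right subtree, then the node.
At 30: go left to 22.
  At 22: go left to 15.
    At 15: go left to 9.
      At 9: no left child.
      At 9: go right to 20.
        At 20: no left child.
        At 20: go right to 6.
          At 6: no left child.
          At 6: go right to 27.
            At 27: go left to 12.
              12 is a leaf — visit 12.
            At 27: no right child.
            Visit 27.
          Visit 6.
        Visit 20.
      Visit 9.
    At 15: no right child.
    Visit 15.
  At 22: go right to 2.
    At 2: go left to 10.
      At 10: no left child.
      At 10: go right to 32.
        At 32: go left to 18.
          18 is a leaf — visit 18.
        At 32: no right child.
        Visit 32.
      Visit 10.
    At 2: go right to 3.
      3 is a leaf — visit 3.
    Visit 2.
  Visit 22.
At 30: go right to 14.
  14 is a leaf — visit 14.
Visit 30.

12 27 6 20 9 15 18 32 10 3 2 22 14 30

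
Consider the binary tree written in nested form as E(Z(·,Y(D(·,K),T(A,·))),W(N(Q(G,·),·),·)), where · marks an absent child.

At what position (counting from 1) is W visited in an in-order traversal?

In-order visits the left subtree, then the node, then the right subtree.
At E: go left to Z.
  At Z: no left child.
  Visit Z.
  At Z: go right to Y.
    At Y: go left to D.
      At D: no left child.
      Visit D.
      At D: go right to K.
        K is a leaf — visit K.
    Visit Y.
    At Y: go right to T.
      At T: go left to A.
        A is a leaf — visit A.
      Visit T.
      At T: no right child.
Visit E.
At E: go right to W.
  At W: go left to N.
    At N: go left to Q.
      At Q: go left to G.
        G is a leaf — visit G.
      Visit Q.
      At Q: no right child.
    Visit N.
    At N: no right child.
  Visit W.
  At W: no right child.
Full in-order sequence: Z, D, K, Y, A, T, E, G, Q, N, W.

11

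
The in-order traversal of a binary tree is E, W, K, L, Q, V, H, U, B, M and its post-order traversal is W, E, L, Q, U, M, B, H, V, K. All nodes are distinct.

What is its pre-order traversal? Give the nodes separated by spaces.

K E W V Q L H B U M

The last element of post-order is the root; it splits in-order into left and right subtrees.
Root K: left subtree has 2 nodes {E, W}, right has 7 {L, Q, V, H, U, B, M}.
  Root E: left subtree has 0 nodes { }, right has 1 {W}.
  Root V: left subtree has 2 nodes {L, Q}, right has 4 {H, U, B, M}.
    Root Q: left subtree has 1 node {L}, right has 0 { }.
    Root H: left subtree has 0 nodes { }, right has 3 {U, B, M}.
      Root B: left subtree has 1 node {U}, right has 1 {M}.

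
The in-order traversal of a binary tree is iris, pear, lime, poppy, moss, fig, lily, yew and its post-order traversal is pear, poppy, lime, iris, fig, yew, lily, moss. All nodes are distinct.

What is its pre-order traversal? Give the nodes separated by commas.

The last element of post-order is the root; it splits in-order into left and right subtrees.
Root moss: left subtree has 4 nodes {iris, pear, lime, poppy}, right has 3 {fig, lily, yew}.
  Root iris: left subtree has 0 nodes { }, right has 3 {pear, lime, poppy}.
    Root lime: left subtree has 1 node {pear}, right has 1 {poppy}.
  Root lily: left subtree has 1 node {fig}, right has 1 {yew}.

moss, iris, lime, pear, poppy, lily, fig, yew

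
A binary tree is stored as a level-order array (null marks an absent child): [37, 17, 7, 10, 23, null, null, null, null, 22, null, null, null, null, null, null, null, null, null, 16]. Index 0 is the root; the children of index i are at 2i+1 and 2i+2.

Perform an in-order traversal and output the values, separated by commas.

In-order visits the left subtree, then the node, then the right subtree.
At 37: go left to 17.
  At 17: go left to 10.
    10 is a leaf — visit 10.
  Visit 17.
  At 17: go right to 23.
    At 23: go left to 22.
      At 22: go left to 16.
        16 is a leaf — visit 16.
      Visit 22.
      At 22: no right child.
    Visit 23.
    At 23: no right child.
Visit 37.
At 37: go right to 7.
  7 is a leaf — visit 7.

10, 17, 16, 22, 23, 37, 7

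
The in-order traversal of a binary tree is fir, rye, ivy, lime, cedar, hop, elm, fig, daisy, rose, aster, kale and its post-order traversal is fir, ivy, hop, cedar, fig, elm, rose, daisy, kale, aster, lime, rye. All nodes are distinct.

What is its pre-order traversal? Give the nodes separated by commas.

rye, fir, lime, ivy, aster, daisy, elm, cedar, hop, fig, rose, kale

The last element of post-order is the root; it splits in-order into left and right subtrees.
Root rye: left subtree has 1 node {fir}, right has 10 {ivy, lime, cedar, hop, elm, fig, daisy, rose, aster, kale}.
  Root lime: left subtree has 1 node {ivy}, right has 8 {cedar, hop, elm, fig, daisy, rose, aster, kale}.
    Root aster: left subtree has 6 nodes {cedar, hop, elm, fig, daisy, rose}, right has 1 {kale}.
      Root daisy: left subtree has 4 nodes {cedar, hop, elm, fig}, right has 1 {rose}.
        Root elm: left subtree has 2 nodes {cedar, hop}, right has 1 {fig}.
          Root cedar: left subtree has 0 nodes { }, right has 1 {hop}.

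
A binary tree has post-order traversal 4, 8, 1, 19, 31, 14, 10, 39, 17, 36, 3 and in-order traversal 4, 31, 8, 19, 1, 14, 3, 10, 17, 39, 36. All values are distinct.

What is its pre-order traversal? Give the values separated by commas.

The last element of post-order is the root; it splits in-order into left and right subtrees.
Root 3: left subtree has 6 nodes {4, 31, 8, 19, 1, 14}, right has 4 {10, 17, 39, 36}.
  Root 14: left subtree has 5 nodes {4, 31, 8, 19, 1}, right has 0 { }.
    Root 31: left subtree has 1 node {4}, right has 3 {8, 19, 1}.
      Root 19: left subtree has 1 node {8}, right has 1 {1}.
  Root 36: left subtree has 3 nodes {10, 17, 39}, right has 0 { }.
    Root 17: left subtree has 1 node {10}, right has 1 {39}.

3, 14, 31, 4, 19, 8, 1, 36, 17, 10, 39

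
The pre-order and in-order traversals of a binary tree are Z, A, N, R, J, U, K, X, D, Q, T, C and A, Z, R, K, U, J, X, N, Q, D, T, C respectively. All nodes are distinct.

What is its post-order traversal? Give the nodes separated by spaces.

A K U X J R Q C T D N Z

The first element of pre-order is the root; it splits in-order into left and right subtrees.
Root Z: left subtree has 1 node {A}, right has 10 {R, K, U, J, X, N, Q, D, T, C}.
  Root N: left subtree has 5 nodes {R, K, U, J, X}, right has 4 {Q, D, T, C}.
    Root R: left subtree has 0 nodes { }, right has 4 {K, U, J, X}.
      Root J: left subtree has 2 nodes {K, U}, right has 1 {X}.
        Root U: left subtree has 1 node {K}, right has 0 { }.
    Root D: left subtree has 1 node {Q}, right has 2 {T, C}.
      Root T: left subtree has 0 nodes { }, right has 1 {C}.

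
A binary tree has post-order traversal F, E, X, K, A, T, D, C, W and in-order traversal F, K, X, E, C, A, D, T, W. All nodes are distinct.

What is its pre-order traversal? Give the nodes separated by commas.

The last element of post-order is the root; it splits in-order into left and right subtrees.
Root W: left subtree has 8 nodes {F, K, X, E, C, A, D, T}, right has 0 { }.
  Root C: left subtree has 4 nodes {F, K, X, E}, right has 3 {A, D, T}.
    Root K: left subtree has 1 node {F}, right has 2 {X, E}.
      Root X: left subtree has 0 nodes { }, right has 1 {E}.
    Root D: left subtree has 1 node {A}, right has 1 {T}.

W, C, K, F, X, E, D, A, T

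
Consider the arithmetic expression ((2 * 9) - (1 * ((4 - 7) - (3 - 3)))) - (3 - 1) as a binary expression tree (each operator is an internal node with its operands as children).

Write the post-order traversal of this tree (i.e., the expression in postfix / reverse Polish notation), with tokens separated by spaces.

Post-order on an expression tree gives postfix notation: for each operator, emit left operand, right operand, then the operator.

2 9 * 1 4 7 - 3 3 - - * - 3 1 - -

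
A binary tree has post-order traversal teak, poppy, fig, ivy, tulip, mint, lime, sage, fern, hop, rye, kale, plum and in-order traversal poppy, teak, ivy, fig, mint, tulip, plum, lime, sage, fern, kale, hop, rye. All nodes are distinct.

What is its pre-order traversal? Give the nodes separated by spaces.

The last element of post-order is the root; it splits in-order into left and right subtrees.
Root plum: left subtree has 6 nodes {poppy, teak, ivy, fig, mint, tulip}, right has 6 {lime, sage, fern, kale, hop, rye}.
  Root mint: left subtree has 4 nodes {poppy, teak, ivy, fig}, right has 1 {tulip}.
    Root ivy: left subtree has 2 nodes {poppy, teak}, right has 1 {fig}.
      Root poppy: left subtree has 0 nodes { }, right has 1 {teak}.
  Root kale: left subtree has 3 nodes {lime, sage, fern}, right has 2 {hop, rye}.
    Root fern: left subtree has 2 nodes {lime, sage}, right has 0 { }.
      Root sage: left subtree has 1 node {lime}, right has 0 { }.
    Root rye: left subtree has 1 node {hop}, right has 0 { }.

plum mint ivy poppy teak fig tulip kale fern sage lime rye hop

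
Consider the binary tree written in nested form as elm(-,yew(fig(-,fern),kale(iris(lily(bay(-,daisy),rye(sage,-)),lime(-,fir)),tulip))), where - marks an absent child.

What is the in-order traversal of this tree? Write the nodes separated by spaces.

In-order visits the left subtree, then the node, then the right subtree.
At elm: no left child.
Visit elm.
At elm: go right to yew.
  At yew: go left to fig.
    At fig: no left child.
    Visit fig.
    At fig: go right to fern.
      fern is a leaf — visit fern.
  Visit yew.
  At yew: go right to kale.
    At kale: go left to iris.
      At iris: go left to lily.
        At lily: go left to bay.
          At bay: no left child.
          Visit bay.
          At bay: go right to daisy.
            daisy is a leaf — visit daisy.
        Visit lily.
        At lily: go right to rye.
          At rye: go left to sage.
            sage is a leaf — visit sage.
          Visit rye.
          At rye: no right child.
      Visit iris.
      At iris: go right to lime.
        At lime: no left child.
        Visit lime.
        At lime: go right to fir.
          fir is a leaf — visit fir.
    Visit kale.
    At kale: go right to tulip.
      tulip is a leaf — visit tulip.

elm fig fern yew bay daisy lily sage rye iris lime fir kale tulip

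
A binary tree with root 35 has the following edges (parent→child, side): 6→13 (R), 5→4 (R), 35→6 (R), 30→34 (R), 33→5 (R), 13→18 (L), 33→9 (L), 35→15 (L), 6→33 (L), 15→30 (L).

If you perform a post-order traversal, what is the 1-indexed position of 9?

4

Post-order visits the left subtree, then the right subtree, then the node.
At 35: go left to 15.
  At 15: go left to 30.
    At 30: no left child.
    At 30: go right to 34.
      34 is a leaf — visit 34.
    Visit 30.
  At 15: no right child.
  Visit 15.
At 35: go right to 6.
  At 6: go left to 33.
    At 33: go left to 9.
      9 is a leaf — visit 9.
    At 33: go right to 5.
      At 5: no left child.
      At 5: go right to 4.
        4 is a leaf — visit 4.
      Visit 5.
    Visit 33.
  At 6: go right to 13.
    At 13: go left to 18.
      18 is a leaf — visit 18.
    At 13: no right child.
    Visit 13.
  Visit 6.
Visit 35.
Full post-order sequence: 34, 30, 15, 9, 4, 5, 33, 18, 13, 6, 35.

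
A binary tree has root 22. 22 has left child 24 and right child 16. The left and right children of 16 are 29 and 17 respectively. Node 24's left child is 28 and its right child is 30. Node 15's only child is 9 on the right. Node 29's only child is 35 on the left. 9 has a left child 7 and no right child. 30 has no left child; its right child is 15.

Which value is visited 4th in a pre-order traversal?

30

Pre-order visits the node, then its left subtree, then its right subtree.
Visit 22.
At 22: go left to 24.
  Visit 24.
  At 24: go left to 28.
    28 is a leaf — visit 28.
  At 24: go right to 30.
    Visit 30.
    At 30: no left child.
    At 30: go right to 15.
      Visit 15.
      At 15: no left child.
      At 15: go right to 9.
        Visit 9.
        At 9: go left to 7.
          7 is a leaf — visit 7.
        At 9: no right child.
At 22: go right to 16.
  Visit 16.
  At 16: go left to 29.
    Visit 29.
    At 29: go left to 35.
      35 is a leaf — visit 35.
    At 29: no right child.
  At 16: go right to 17.
    17 is a leaf — visit 17.
Full pre-order sequence: 22, 24, 28, 30, 15, 9, 7, 16, 29, 35, 17.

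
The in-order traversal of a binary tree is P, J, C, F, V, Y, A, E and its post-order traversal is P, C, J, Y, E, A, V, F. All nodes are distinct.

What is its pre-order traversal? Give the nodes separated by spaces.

F J P C V A Y E

The last element of post-order is the root; it splits in-order into left and right subtrees.
Root F: left subtree has 3 nodes {P, J, C}, right has 4 {V, Y, A, E}.
  Root J: left subtree has 1 node {P}, right has 1 {C}.
  Root V: left subtree has 0 nodes { }, right has 3 {Y, A, E}.
    Root A: left subtree has 1 node {Y}, right has 1 {E}.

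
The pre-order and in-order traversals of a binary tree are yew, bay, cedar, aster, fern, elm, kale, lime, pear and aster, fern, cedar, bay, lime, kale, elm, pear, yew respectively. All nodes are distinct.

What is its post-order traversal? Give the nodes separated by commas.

fern, aster, cedar, lime, kale, pear, elm, bay, yew

The first element of pre-order is the root; it splits in-order into left and right subtrees.
Root yew: left subtree has 8 nodes {aster, fern, cedar, bay, lime, kale, elm, pear}, right has 0 { }.
  Root bay: left subtree has 3 nodes {aster, fern, cedar}, right has 4 {lime, kale, elm, pear}.
    Root cedar: left subtree has 2 nodes {aster, fern}, right has 0 { }.
      Root aster: left subtree has 0 nodes { }, right has 1 {fern}.
    Root elm: left subtree has 2 nodes {lime, kale}, right has 1 {pear}.
      Root kale: left subtree has 1 node {lime}, right has 0 { }.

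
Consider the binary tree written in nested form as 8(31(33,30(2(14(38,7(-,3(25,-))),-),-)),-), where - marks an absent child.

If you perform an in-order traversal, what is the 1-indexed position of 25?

In-order visits the left subtree, then the node, then the right subtree.
At 8: go left to 31.
  At 31: go left to 33.
    33 is a leaf — visit 33.
  Visit 31.
  At 31: go right to 30.
    At 30: go left to 2.
      At 2: go left to 14.
        At 14: go left to 38.
          38 is a leaf — visit 38.
        Visit 14.
        At 14: go right to 7.
          At 7: no left child.
          Visit 7.
          At 7: go right to 3.
            At 3: go left to 25.
              25 is a leaf — visit 25.
            Visit 3.
            At 3: no right child.
      Visit 2.
      At 2: no right child.
    Visit 30.
    At 30: no right child.
Visit 8.
At 8: no right child.
Full in-order sequence: 33, 31, 38, 14, 7, 25, 3, 2, 30, 8.

6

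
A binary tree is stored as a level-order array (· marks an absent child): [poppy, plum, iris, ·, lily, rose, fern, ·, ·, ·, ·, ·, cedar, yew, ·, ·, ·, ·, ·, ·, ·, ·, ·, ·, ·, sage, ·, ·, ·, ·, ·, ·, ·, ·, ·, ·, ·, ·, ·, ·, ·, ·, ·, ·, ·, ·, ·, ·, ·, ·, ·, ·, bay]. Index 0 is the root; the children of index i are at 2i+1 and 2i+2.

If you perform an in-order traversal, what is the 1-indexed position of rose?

In-order visits the left subtree, then the node, then the right subtree.
At poppy: go left to plum.
  At plum: no left child.
  Visit plum.
  At plum: go right to lily.
    lily is a leaf — visit lily.
Visit poppy.
At poppy: go right to iris.
  At iris: go left to rose.
    At rose: no left child.
    Visit rose.
    At rose: go right to cedar.
      At cedar: go left to sage.
        At sage: no left child.
        Visit sage.
        At sage: go right to bay.
          bay is a leaf — visit bay.
      Visit cedar.
      At cedar: no right child.
  Visit iris.
  At iris: go right to fern.
    At fern: go left to yew.
      yew is a leaf — visit yew.
    Visit fern.
    At fern: no right child.
Full in-order sequence: plum, lily, poppy, rose, sage, bay, cedar, iris, yew, fern.

4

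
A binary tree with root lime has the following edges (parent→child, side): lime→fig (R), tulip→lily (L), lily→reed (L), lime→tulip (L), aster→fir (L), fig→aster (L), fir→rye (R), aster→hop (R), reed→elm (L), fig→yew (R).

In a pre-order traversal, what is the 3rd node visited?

lily

Pre-order visits the node, then its left subtree, then its right subtree.
Visit lime.
At lime: go left to tulip.
  Visit tulip.
  At tulip: go left to lily.
    Visit lily.
    At lily: go left to reed.
      Visit reed.
      At reed: go left to elm.
        elm is a leaf — visit elm.
      At reed: no right child.
    At lily: no right child.
  At tulip: no right child.
At lime: go right to fig.
  Visit fig.
  At fig: go left to aster.
    Visit aster.
    At aster: go left to fir.
      Visit fir.
      At fir: no left child.
      At fir: go right to rye.
        rye is a leaf — visit rye.
    At aster: go right to hop.
      hop is a leaf — visit hop.
  At fig: go right to yew.
    yew is a leaf — visit yew.
Full pre-order sequence: lime, tulip, lily, reed, elm, fig, aster, fir, rye, hop, yew.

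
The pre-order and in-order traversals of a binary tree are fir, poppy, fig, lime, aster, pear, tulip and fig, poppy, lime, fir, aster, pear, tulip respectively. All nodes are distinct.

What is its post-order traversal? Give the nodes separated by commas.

fig, lime, poppy, tulip, pear, aster, fir

The first element of pre-order is the root; it splits in-order into left and right subtrees.
Root fir: left subtree has 3 nodes {fig, poppy, lime}, right has 3 {aster, pear, tulip}.
  Root poppy: left subtree has 1 node {fig}, right has 1 {lime}.
  Root aster: left subtree has 0 nodes { }, right has 2 {pear, tulip}.
    Root pear: left subtree has 0 nodes { }, right has 1 {tulip}.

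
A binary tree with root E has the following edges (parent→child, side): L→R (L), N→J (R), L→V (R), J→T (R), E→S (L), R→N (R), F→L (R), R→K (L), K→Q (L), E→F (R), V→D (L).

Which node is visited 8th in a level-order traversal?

N

Level-order visits nodes level by level from the root, left to right within each level.
Level 0: E
Level 1: S, F
Level 2: L
Level 3: R, V
Level 4: K, N, D
Level 5: Q, J
Level 6: T
Full level-order sequence: E, S, F, L, R, V, K, N, D, Q, J, T.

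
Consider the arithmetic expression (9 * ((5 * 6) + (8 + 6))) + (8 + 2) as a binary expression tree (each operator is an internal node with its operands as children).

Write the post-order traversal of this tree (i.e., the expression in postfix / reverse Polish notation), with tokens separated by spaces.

Post-order on an expression tree gives postfix notation: for each operator, emit left operand, right operand, then the operator.

9 5 6 * 8 6 + + * 8 2 + +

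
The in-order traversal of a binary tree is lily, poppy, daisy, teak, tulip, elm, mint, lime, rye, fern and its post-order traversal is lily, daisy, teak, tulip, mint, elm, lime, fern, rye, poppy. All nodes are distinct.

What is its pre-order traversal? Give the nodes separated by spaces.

poppy lily rye lime elm tulip teak daisy mint fern

The last element of post-order is the root; it splits in-order into left and right subtrees.
Root poppy: left subtree has 1 node {lily}, right has 8 {daisy, teak, tulip, elm, mint, lime, rye, fern}.
  Root rye: left subtree has 6 nodes {daisy, teak, tulip, elm, mint, lime}, right has 1 {fern}.
    Root lime: left subtree has 5 nodes {daisy, teak, tulip, elm, mint}, right has 0 { }.
      Root elm: left subtree has 3 nodes {daisy, teak, tulip}, right has 1 {mint}.
        Root tulip: left subtree has 2 nodes {daisy, teak}, right has 0 { }.
          Root teak: left subtree has 1 node {daisy}, right has 0 { }.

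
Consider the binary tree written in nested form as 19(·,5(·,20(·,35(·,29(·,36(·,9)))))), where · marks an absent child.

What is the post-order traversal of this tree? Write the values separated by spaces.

9 36 29 35 20 5 19

Post-order visits the left subtree, then the right subtree, then the node.
At 19: no left child.
At 19: go right to 5.
  At 5: no left child.
  At 5: go right to 20.
    At 20: no left child.
    At 20: go right to 35.
      At 35: no left child.
      At 35: go right to 29.
        At 29: no left child.
        At 29: go right to 36.
          At 36: no left child.
          At 36: go right to 9.
            9 is a leaf — visit 9.
          Visit 36.
        Visit 29.
      Visit 35.
    Visit 20.
  Visit 5.
Visit 19.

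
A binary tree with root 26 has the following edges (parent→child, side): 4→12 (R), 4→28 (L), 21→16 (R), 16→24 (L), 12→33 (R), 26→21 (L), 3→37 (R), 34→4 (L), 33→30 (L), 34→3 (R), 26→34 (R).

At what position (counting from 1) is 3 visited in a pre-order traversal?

Pre-order visits the node, then its left subtree, then its right subtree.
Visit 26.
At 26: go left to 21.
  Visit 21.
  At 21: no left child.
  At 21: go right to 16.
    Visit 16.
    At 16: go left to 24.
      24 is a leaf — visit 24.
    At 16: no right child.
At 26: go right to 34.
  Visit 34.
  At 34: go left to 4.
    Visit 4.
    At 4: go left to 28.
      28 is a leaf — visit 28.
    At 4: go right to 12.
      Visit 12.
      At 12: no left child.
      At 12: go right to 33.
        Visit 33.
        At 33: go left to 30.
          30 is a leaf — visit 30.
        At 33: no right child.
  At 34: go right to 3.
    Visit 3.
    At 3: no left child.
    At 3: go right to 37.
      37 is a leaf — visit 37.
Full pre-order sequence: 26, 21, 16, 24, 34, 4, 28, 12, 33, 30, 3, 37.

11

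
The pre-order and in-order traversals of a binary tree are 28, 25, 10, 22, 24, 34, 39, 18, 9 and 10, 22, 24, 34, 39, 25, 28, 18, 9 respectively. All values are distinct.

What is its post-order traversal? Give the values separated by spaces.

The first element of pre-order is the root; it splits in-order into left and right subtrees.
Root 28: left subtree has 6 nodes {10, 22, 24, 34, 39, 25}, right has 2 {18, 9}.
  Root 25: left subtree has 5 nodes {10, 22, 24, 34, 39}, right has 0 { }.
    Root 10: left subtree has 0 nodes { }, right has 4 {22, 24, 34, 39}.
      Root 22: left subtree has 0 nodes { }, right has 3 {24, 34, 39}.
        Root 24: left subtree has 0 nodes { }, right has 2 {34, 39}.
          Root 34: left subtree has 0 nodes { }, right has 1 {39}.
  Root 18: left subtree has 0 nodes { }, right has 1 {9}.

39 34 24 22 10 25 9 18 28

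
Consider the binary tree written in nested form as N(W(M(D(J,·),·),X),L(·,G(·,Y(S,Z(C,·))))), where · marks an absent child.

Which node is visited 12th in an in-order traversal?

Z

In-order visits the left subtree, then the node, then the right subtree.
At N: go left to W.
  At W: go left to M.
    At M: go left to D.
      At D: go left to J.
        J is a leaf — visit J.
      Visit D.
      At D: no right child.
    Visit M.
    At M: no right child.
  Visit W.
  At W: go right to X.
    X is a leaf — visit X.
Visit N.
At N: go right to L.
  At L: no left child.
  Visit L.
  At L: go right to G.
    At G: no left child.
    Visit G.
    At G: go right to Y.
      At Y: go left to S.
        S is a leaf — visit S.
      Visit Y.
      At Y: go right to Z.
        At Z: go left to C.
          C is a leaf — visit C.
        Visit Z.
        At Z: no right child.
Full in-order sequence: J, D, M, W, X, N, L, G, S, Y, C, Z.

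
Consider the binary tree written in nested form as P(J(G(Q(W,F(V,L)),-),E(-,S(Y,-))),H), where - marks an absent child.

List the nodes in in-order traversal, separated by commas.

In-order visits the left subtree, then the node, then the right subtree.
At P: go left to J.
  At J: go left to G.
    At G: go left to Q.
      At Q: go left to W.
        W is a leaf — visit W.
      Visit Q.
      At Q: go right to F.
        At F: go left to V.
          V is a leaf — visit V.
        Visit F.
        At F: go right to L.
          L is a leaf — visit L.
    Visit G.
    At G: no right child.
  Visit J.
  At J: go right to E.
    At E: no left child.
    Visit E.
    At E: go right to S.
      At S: go left to Y.
        Y is a leaf — visit Y.
      Visit S.
      At S: no right child.
Visit P.
At P: go right to H.
  H is a leaf — visit H.

W, Q, V, F, L, G, J, E, Y, S, P, H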